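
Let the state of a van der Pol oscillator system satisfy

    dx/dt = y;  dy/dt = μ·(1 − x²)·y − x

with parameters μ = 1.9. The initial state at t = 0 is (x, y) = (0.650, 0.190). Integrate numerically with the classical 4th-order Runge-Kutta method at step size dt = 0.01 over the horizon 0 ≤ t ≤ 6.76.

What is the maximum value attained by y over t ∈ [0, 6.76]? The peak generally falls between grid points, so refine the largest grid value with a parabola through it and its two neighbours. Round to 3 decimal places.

max y = 3.695

t=0.000: state=(0.650, 0.190)
step 1 (dt=0.01): k1=(0.190, -0.442), k2=(0.188, -0.445), k3=(0.188, -0.445), k4=(0.186, -0.449); state += dt/6·(k1+2k2+2k3+k4)
t=0.010: state=(0.652, 0.186)
t=0.020: state=(0.654, 0.181)
t=0.030: state=(0.655, 0.176)
continuing one RK4 step at a time; state shown every 25 steps (Δt=0.25):
t=0.250: state=(0.682, 0.056)
t=0.500: state=(0.675, -0.121)
t=0.750: state=(0.617, -0.348)
t=1.000: state=(0.495, -0.649)
t=1.250: state=(0.281, -1.091)
t=1.500: state=(-0.072, -1.777)
t=1.750: state=(-0.621, -2.587)
t=2.000: state=(-1.283, -2.420)
t=2.250: state=(-1.716, -0.998)
t=2.500: state=(-1.832, -0.074)
t=2.750: state=(-1.803, 0.252)
t=3.000: state=(-1.723, 0.373)
t=3.250: state=(-1.620, 0.442)
t=3.500: state=(-1.502, 0.509)
t=3.750: state=(-1.365, 0.592)
t=4.000: state=(-1.202, 0.714)
t=4.250: state=(-1.002, 0.907)
t=4.500: state=(-0.737, 1.246)
t=4.750: state=(-0.354, 1.889)
t=5.000: state=(0.250, 3.017)
t=5.250: state=(1.122, 3.621)
t=5.500: state=(1.816, 1.663)
t=5.750: state=(2.013, 0.177)
t=6.000: state=(1.995, -0.225)
t=6.250: state=(1.924, -0.329)
t=6.500: state=(1.836, -0.374)
t=6.750: state=(1.737, -0.412)
t=6.760: state=(1.733, -0.413)
largest grid value and its neighbours: y(5.190)=3.69305, y(5.200)=3.69462, y(5.210)=3.69095
parabola through these three points peaks at t≈5.198 with y≈3.69472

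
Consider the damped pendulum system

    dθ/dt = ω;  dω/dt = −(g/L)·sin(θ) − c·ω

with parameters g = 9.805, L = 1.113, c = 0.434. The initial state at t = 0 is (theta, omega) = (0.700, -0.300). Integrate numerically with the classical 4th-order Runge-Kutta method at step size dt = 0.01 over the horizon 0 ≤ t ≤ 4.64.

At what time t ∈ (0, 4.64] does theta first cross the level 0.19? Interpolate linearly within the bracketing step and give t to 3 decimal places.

t = 0.417

t=0.000: state=(0.700, -0.300)
step 1 (dt=0.01): k1=(-0.300, -5.545), k2=(-0.328, -5.523), k3=(-0.328, -5.522), k4=(-0.355, -5.499); state += dt/6·(k1+2k2+2k3+k4)
t=0.010: state=(0.697, -0.355)
t=0.020: state=(0.693, -0.410)
t=0.030: state=(0.689, -0.464)
continuing one RK4 step at a time; state shown every 20 steps (Δt=0.2):
t=0.200: state=(0.537, -1.273)
t=0.400: state=(0.221, -1.799)
t=0.410: state=(0.203, -1.810)
next step: t=0.420: state=(0.184, -1.819) — theta has crossed 0.19
linear interpolation between t=0.410 (0.20263) and t=0.420 (0.18448) → t≈0.417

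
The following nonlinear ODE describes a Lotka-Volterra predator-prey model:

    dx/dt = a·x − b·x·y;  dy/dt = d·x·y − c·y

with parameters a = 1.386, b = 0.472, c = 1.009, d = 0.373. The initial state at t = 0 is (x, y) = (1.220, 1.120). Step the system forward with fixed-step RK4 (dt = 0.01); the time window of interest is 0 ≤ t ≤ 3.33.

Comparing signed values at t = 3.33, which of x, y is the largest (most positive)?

t=0.000: state=(1.220, 1.120)
step 1 (dt=0.01): k1=(1.046, -0.620), k2=(1.052, -0.617), k3=(1.052, -0.617), k4=(1.059, -0.613); state += dt/6·(k1+2k2+2k3+k4)
t=0.010: state=(1.231, 1.114)
t=0.020: state=(1.241, 1.108)
t=0.030: state=(1.252, 1.102)
continuing one RK4 step at a time; state shown every 20 steps (Δt=0.2):
t=0.200: state=(1.456, 1.011)
t=0.400: state=(1.753, 0.931)
t=0.600: state=(2.124, 0.879)
t=0.800: state=(2.583, 0.856)
t=1.000: state=(3.143, 0.865)
t=1.200: state=(3.814, 0.916)
t=1.400: state=(4.595, 1.024)
t=1.600: state=(5.459, 1.217)
t=1.800: state=(6.331, 1.544)
t=2.000: state=(7.053, 2.083)
t=2.200: state=(7.367, 2.925)
t=2.400: state=(6.993, 4.104)
t=2.600: state=(5.879, 5.442)
t=2.800: state=(4.392, 6.527)
t=3.000: state=(3.041, 7.025)
t=3.200: state=(2.068, 6.930)
t=3.330: state=(1.632, 6.645)
compare at T: x=1.632, y=6.645

largest component: y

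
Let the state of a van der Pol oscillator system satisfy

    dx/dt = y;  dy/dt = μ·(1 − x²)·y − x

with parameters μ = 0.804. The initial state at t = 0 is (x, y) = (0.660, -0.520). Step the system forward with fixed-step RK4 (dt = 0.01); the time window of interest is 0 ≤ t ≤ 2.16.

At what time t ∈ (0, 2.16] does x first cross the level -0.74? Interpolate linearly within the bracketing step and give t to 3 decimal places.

t = 1.259

t=0.000: state=(0.660, -0.520)
step 1 (dt=0.01): k1=(-0.520, -0.896), k2=(-0.524, -0.897), k3=(-0.524, -0.897), k4=(-0.529, -0.898); state += dt/6·(k1+2k2+2k3+k4)
t=0.010: state=(0.655, -0.529)
t=0.020: state=(0.649, -0.538)
t=0.030: state=(0.644, -0.547)
continuing one RK4 step at a time; state shown every 10 steps (Δt=0.1):
t=0.100: state=(0.603, -0.611)
t=0.200: state=(0.538, -0.703)
t=0.300: state=(0.463, -0.799)
t=0.400: state=(0.378, -0.897)
t=0.500: state=(0.283, -0.998)
t=0.600: state=(0.178, -1.101)
t=0.700: state=(0.063, -1.204)
t=0.800: state=(-0.062, -1.305)
t=0.900: state=(-0.198, -1.399)
t=1.000: state=(-0.342, -1.479)
t=1.100: state=(-0.493, -1.537)
t=1.200: state=(-0.648, -1.564)
t=1.250: state=(-0.726, -1.563)
next step: t=1.260: state=(-0.742, -1.562) — x has crossed -0.74
linear interpolation between t=1.250 (-0.72627) and t=1.260 (-0.74190) → t≈1.259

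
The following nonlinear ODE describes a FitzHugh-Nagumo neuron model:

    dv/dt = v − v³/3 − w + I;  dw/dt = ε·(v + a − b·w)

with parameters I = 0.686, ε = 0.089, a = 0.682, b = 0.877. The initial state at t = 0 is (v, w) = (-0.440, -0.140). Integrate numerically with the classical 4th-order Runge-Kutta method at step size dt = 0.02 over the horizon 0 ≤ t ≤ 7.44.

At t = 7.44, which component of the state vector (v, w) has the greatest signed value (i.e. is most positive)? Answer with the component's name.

t=0.000: state=(-0.440, -0.140)
step 1 (dt=0.02): k1=(0.414, 0.032), k2=(0.417, 0.033), k3=(0.417, 0.033), k4=(0.421, 0.033); state += dt/6·(k1+2k2+2k3+k4)
t=0.020: state=(-0.432, -0.139)
t=0.040: state=(-0.423, -0.139)
t=0.060: state=(-0.415, -0.138)
continuing one RK4 step at a time; state shown every 25 steps (Δt=0.5):
t=0.500: state=(-0.186, -0.119)
t=1.000: state=(0.206, -0.085)
t=1.500: state=(0.795, -0.031)
t=2.000: state=(1.439, 0.050)
t=2.500: state=(1.801, 0.150)
t=3.000: state=(1.896, 0.255)
t=3.500: state=(1.894, 0.358)
t=4.000: state=(1.865, 0.456)
t=4.500: state=(1.829, 0.549)
t=5.000: state=(1.792, 0.637)
t=5.500: state=(1.753, 0.719)
t=6.000: state=(1.715, 0.797)
t=6.500: state=(1.676, 0.871)
t=7.000: state=(1.637, 0.939)
t=7.440: state=(1.602, 0.996)
compare at T: v=1.602, w=0.996

largest component: v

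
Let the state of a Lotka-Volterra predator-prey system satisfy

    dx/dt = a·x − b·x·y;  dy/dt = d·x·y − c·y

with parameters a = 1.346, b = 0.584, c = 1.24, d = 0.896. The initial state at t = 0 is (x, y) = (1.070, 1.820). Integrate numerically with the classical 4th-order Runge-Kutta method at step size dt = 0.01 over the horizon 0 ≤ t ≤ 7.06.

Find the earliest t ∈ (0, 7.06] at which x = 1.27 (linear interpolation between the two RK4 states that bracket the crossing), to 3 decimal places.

t = 0.501

t=0.000: state=(1.070, 1.820)
step 1 (dt=0.01): k1=(0.303, -0.512), k2=(0.305, -0.509), k3=(0.305, -0.509), k4=(0.307, -0.506); state += dt/6·(k1+2k2+2k3+k4)
t=0.010: state=(1.073, 1.815)
t=0.020: state=(1.076, 1.810)
t=0.030: state=(1.079, 1.805)
continuing one RK4 step at a time; state shown every 25 steps (Δt=0.25):
t=0.250: state=(1.158, 1.712)
t=0.500: state=(1.269, 1.648)
next step: t=0.510: state=(1.274, 1.646) — x has crossed 1.27
linear interpolation between t=0.500 (1.26939) and t=0.510 (1.27428) → t≈0.501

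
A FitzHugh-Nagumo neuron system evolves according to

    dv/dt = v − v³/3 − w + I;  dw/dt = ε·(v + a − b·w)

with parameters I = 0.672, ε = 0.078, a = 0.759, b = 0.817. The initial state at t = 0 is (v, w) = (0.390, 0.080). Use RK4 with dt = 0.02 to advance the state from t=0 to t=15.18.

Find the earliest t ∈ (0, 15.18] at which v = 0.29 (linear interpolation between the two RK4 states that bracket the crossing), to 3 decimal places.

t=0.000: state=(0.390, 0.080)
step 1 (dt=0.02): k1=(0.962, 0.085), k2=(0.970, 0.085), k3=(0.970, 0.085), k4=(0.977, 0.086); state += dt/6·(k1+2k2+2k3+k4)
t=0.020: state=(0.409, 0.082)
t=0.040: state=(0.429, 0.083)
t=0.060: state=(0.449, 0.085)
continuing one RK4 step at a time; state shown every 25 steps (Δt=0.5):
t=0.500: state=(0.947, 0.132)
t=1.000: state=(1.488, 0.204)
t=1.500: state=(1.770, 0.290)
t=2.000: state=(1.845, 0.380)
t=2.500: state=(1.842, 0.468)
t=3.000: state=(1.816, 0.553)
t=3.500: state=(1.783, 0.634)
t=4.000: state=(1.748, 0.711)
t=4.500: state=(1.712, 0.784)
t=5.000: state=(1.675, 0.854)
t=5.500: state=(1.638, 0.920)
t=6.000: state=(1.600, 0.982)
t=6.500: state=(1.562, 1.041)
t=7.000: state=(1.523, 1.097)
t=7.500: state=(1.483, 1.149)
t=8.000: state=(1.442, 1.199)
t=8.500: state=(1.399, 1.245)
t=9.000: state=(1.355, 1.288)
t=9.500: state=(1.309, 1.327)
t=10.000: state=(1.261, 1.364)
t=10.500: state=(1.209, 1.398)
t=11.000: state=(1.154, 1.429)
t=11.500: state=(1.094, 1.456)
t=12.000: state=(1.027, 1.480)
t=12.500: state=(0.950, 1.501)
t=13.000: state=(0.860, 1.518)
t=13.500: state=(0.749, 1.530)
t=14.000: state=(0.605, 1.538)
t=14.500: state=(0.405, 1.538)
t=14.700: state=(0.299, 1.536)
next step: t=14.720: state=(0.288, 1.536) — v has crossed 0.29
linear interpolation between t=14.700 (0.29937) and t=14.720 (0.28780) → t≈14.716

t = 14.716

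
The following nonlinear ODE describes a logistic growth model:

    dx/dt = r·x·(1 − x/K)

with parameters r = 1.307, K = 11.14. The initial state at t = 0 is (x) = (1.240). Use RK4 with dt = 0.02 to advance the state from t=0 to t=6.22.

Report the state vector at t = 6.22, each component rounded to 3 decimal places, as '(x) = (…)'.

t=0.000: state=(1.240)
step 1 (dt=0.02): k1=(1.440), k2=(1.455), k3=(1.455), k4=(1.470); state += dt/6·(k1+2k2+2k3+k4)
t=0.020: state=(1.269)
t=0.040: state=(1.299)
t=0.060: state=(1.329)
continuing one RK4 step at a time; state shown every 25 steps (Δt=0.5):
t=0.500: state=(2.162)
t=1.000: state=(3.525)
t=1.500: state=(5.245)
t=2.000: state=(7.030)
t=2.500: state=(8.542)
t=3.000: state=(9.618)
t=3.500: state=(10.293)
t=4.000: state=(10.682)
t=4.500: state=(10.897)
t=5.000: state=(11.012)
t=5.500: state=(11.073)
t=6.000: state=(11.105)
t=6.220: state=(11.114)

(x) = (11.114)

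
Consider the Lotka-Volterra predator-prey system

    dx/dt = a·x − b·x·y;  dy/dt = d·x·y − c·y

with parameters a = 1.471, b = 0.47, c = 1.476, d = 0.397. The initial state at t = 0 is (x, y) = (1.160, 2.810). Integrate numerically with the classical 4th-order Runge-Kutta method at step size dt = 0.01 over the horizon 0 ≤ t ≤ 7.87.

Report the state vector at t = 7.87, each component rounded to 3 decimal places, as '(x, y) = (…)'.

t=0.000: state=(1.160, 2.810)
step 1 (dt=0.01): k1=(0.174, -2.853), k2=(0.182, -2.838), k3=(0.182, -2.838), k4=(0.190, -2.823); state += dt/6·(k1+2k2+2k3+k4)
t=0.010: state=(1.162, 2.782)
t=0.020: state=(1.164, 2.754)
t=0.030: state=(1.166, 2.726)
continuing one RK4 step at a time; state shown every 50 steps (Δt=0.5):
t=0.500: state=(1.438, 1.728)
t=1.000: state=(2.152, 1.170)
t=1.500: state=(3.516, 0.968)
t=2.000: state=(5.777, 1.147)
t=2.500: state=(8.333, 2.256)
t=3.000: state=(7.205, 5.595)
t=3.500: state=(3.022, 7.180)
t=4.000: state=(1.444, 5.159)
t=4.500: state=(1.151, 3.156)
t=5.000: state=(1.341, 1.920)
t=5.500: state=(1.942, 1.262)
t=6.000: state=(3.132, 0.986)
t=6.500: state=(5.181, 1.059)
t=7.000: state=(7.861, 1.849)
t=7.500: state=(8.025, 4.685)
t=7.870: state=(4.839, 7.080)

(x, y) = (4.839, 7.080)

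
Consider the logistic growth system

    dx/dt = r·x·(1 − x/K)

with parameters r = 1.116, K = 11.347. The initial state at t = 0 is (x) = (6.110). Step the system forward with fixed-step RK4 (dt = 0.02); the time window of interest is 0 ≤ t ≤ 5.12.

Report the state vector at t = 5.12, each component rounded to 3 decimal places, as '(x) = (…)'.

(x) = (11.315)

t=0.000: state=(6.110)
step 1 (dt=0.02): k1=(3.147), k2=(3.144), k3=(3.144), k4=(3.141); state += dt/6·(k1+2k2+2k3+k4)
t=0.020: state=(6.173)
t=0.040: state=(6.236)
t=0.060: state=(6.298)
continuing one RK4 step at a time; state shown every 10 steps (Δt=0.2):
t=0.200: state=(6.732)
t=0.400: state=(7.328)
t=0.600: state=(7.887)
t=0.800: state=(8.399)
t=1.000: state=(8.859)
t=1.200: state=(9.266)
t=1.400: state=(9.619)
t=1.600: state=(9.921)
t=1.800: state=(10.177)
t=2.000: state=(10.391)
t=2.200: state=(10.569)
t=2.400: state=(10.716)
t=2.600: state=(10.837)
t=2.800: state=(10.935)
t=3.000: state=(11.015)
t=3.200: state=(11.080)
t=3.400: state=(11.132)
t=3.600: state=(11.175)
t=3.800: state=(11.209)
t=4.000: state=(11.236)
t=4.200: state=(11.258)
t=4.400: state=(11.276)
t=4.600: state=(11.290)
t=4.800: state=(11.301)
t=5.000: state=(11.310)
t=5.120: state=(11.315)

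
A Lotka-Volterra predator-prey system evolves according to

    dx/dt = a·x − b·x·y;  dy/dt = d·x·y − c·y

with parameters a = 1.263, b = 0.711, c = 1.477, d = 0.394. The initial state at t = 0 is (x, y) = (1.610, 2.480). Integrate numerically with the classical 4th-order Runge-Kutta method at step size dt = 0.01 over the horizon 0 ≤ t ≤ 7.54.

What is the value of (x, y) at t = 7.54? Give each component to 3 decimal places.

t=0.000: state=(1.610, 2.480)
step 1 (dt=0.01): k1=(-0.805, -2.090), k2=(-0.792, -2.085), k3=(-0.792, -2.085), k4=(-0.778, -2.080); state += dt/6·(k1+2k2+2k3+k4)
t=0.010: state=(1.602, 2.459)
t=0.020: state=(1.594, 2.438)
t=0.030: state=(1.587, 2.418)
continuing one RK4 step at a time; state shown every 25 steps (Δt=0.25):
t=0.250: state=(1.485, 1.994)
t=0.500: state=(1.482, 1.594)
t=0.750: state=(1.576, 1.280)
t=1.000: state=(1.760, 1.042)
t=1.250: state=(2.039, 0.868)
t=1.500: state=(2.424, 0.747)
t=1.750: state=(2.932, 0.671)
t=2.000: state=(3.581, 0.639)
t=2.250: state=(4.382, 0.653)
t=2.500: state=(5.321, 0.727)
t=2.750: state=(6.329, 0.892)
t=3.000: state=(7.224, 1.204)
t=3.250: state=(7.653, 1.742)
t=3.500: state=(7.204, 2.524)
t=3.750: state=(5.853, 3.337)
t=4.000: state=(4.229, 3.787)
t=4.250: state=(2.957, 3.714)
t=4.500: state=(2.168, 3.292)
t=4.750: state=(1.737, 2.752)
t=5.000: state=(1.531, 2.231)
t=5.250: state=(1.471, 1.786)
t=5.500: state=(1.517, 1.429)
t=5.750: state=(1.656, 1.154)
t=6.000: state=(1.885, 0.949)
t=6.250: state=(2.214, 0.802)
t=6.500: state=(2.657, 0.704)
t=6.750: state=(3.233, 0.650)
t=7.000: state=(3.956, 0.639)
t=7.250: state=(4.829, 0.680)
t=7.500: state=(5.816, 0.794)
t=7.540: state=(5.979, 0.821)

(x, y) = (5.979, 0.821)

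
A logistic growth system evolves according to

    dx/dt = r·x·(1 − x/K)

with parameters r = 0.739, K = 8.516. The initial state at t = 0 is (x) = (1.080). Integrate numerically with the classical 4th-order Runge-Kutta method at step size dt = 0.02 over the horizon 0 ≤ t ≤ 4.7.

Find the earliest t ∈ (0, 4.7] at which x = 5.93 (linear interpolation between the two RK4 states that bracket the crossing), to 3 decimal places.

t = 3.734

t=0.000: state=(1.080)
step 1 (dt=0.02): k1=(0.697), k2=(0.701), k3=(0.701), k4=(0.705); state += dt/6·(k1+2k2+2k3+k4)
t=0.020: state=(1.094)
t=0.040: state=(1.108)
t=0.060: state=(1.123)
continuing one RK4 step at a time; state shown every 10 steps (Δt=0.2):
t=0.200: state=(1.227)
t=0.400: state=(1.391)
t=0.600: state=(1.571)
t=0.800: state=(1.770)
t=1.000: state=(1.986)
t=1.200: state=(2.220)
t=1.400: state=(2.471)
t=1.600: state=(2.738)
t=1.800: state=(3.019)
t=2.000: state=(3.313)
t=2.200: state=(3.617)
t=2.400: state=(3.927)
t=2.600: state=(4.241)
t=2.800: state=(4.555)
t=3.000: state=(4.866)
t=3.200: state=(5.171)
t=3.400: state=(5.466)
t=3.600: state=(5.749)
t=3.720: state=(5.912)
next step: t=3.740: state=(5.938) — x has crossed 5.93
linear interpolation between t=3.720 (5.91159) and t=3.740 (5.93823) → t≈3.734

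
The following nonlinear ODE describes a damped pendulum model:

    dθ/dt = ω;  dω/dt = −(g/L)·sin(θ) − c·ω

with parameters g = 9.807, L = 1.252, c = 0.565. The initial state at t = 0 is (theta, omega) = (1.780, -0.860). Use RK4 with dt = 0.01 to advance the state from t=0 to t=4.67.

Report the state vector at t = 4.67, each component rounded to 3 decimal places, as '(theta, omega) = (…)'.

t=0.000: state=(1.780, -0.860)
step 1 (dt=0.01): k1=(-0.860, -7.176), k2=(-0.896, -7.163), k3=(-0.896, -7.163), k4=(-0.932, -7.150); state += dt/6·(k1+2k2+2k3+k4)
t=0.010: state=(1.771, -0.932)
t=0.020: state=(1.761, -1.003)
t=0.030: state=(1.751, -1.074)
continuing one RK4 step at a time; state shown every 20 steps (Δt=0.2):
t=0.200: state=(1.468, -2.239)
t=0.400: state=(0.900, -3.361)
t=0.600: state=(0.173, -3.742)
t=0.800: state=(-0.524, -3.063)
t=1.000: state=(-1.006, -1.692)
t=1.200: state=(-1.192, -0.176)
t=1.400: state=(-1.085, 1.201)
t=1.600: state=(-0.733, 2.248)
t=1.800: state=(-0.227, 2.688)
t=2.000: state=(0.289, 2.340)
t=2.200: state=(0.668, 1.386)
t=2.400: state=(0.828, 0.209)
t=2.600: state=(0.757, -0.887)
t=2.800: state=(0.495, -1.670)
t=3.000: state=(0.124, -1.941)
t=3.200: state=(-0.243, -1.633)
t=3.400: state=(-0.501, -0.902)
t=3.600: state=(-0.593, -0.015)
t=3.800: state=(-0.513, 0.780)
t=4.000: state=(-0.300, 1.291)
t=4.200: state=(-0.025, 1.390)
t=4.400: state=(0.228, 1.080)
t=4.600: state=(0.389, 0.499)
t=4.670: state=(0.416, 0.269)

(theta, omega) = (0.416, 0.269)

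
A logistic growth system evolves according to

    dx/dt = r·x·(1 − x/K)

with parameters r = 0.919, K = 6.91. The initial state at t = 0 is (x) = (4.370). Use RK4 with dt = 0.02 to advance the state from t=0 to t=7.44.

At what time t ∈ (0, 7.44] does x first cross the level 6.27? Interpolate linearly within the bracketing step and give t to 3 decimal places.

t=0.000: state=(4.370)
step 1 (dt=0.02): k1=(1.476), k2=(1.473), k3=(1.473), k4=(1.469); state += dt/6·(k1+2k2+2k3+k4)
t=0.020: state=(4.399)
t=0.040: state=(4.429)
t=0.060: state=(4.458)
continuing one RK4 step at a time; state shown every 25 steps (Δt=0.5):
t=0.500: state=(5.054)
t=1.000: state=(5.609)
t=1.500: state=(6.027)
t=1.880: state=(6.263)
next step: t=1.900: state=(6.274) — x has crossed 6.27
linear interpolation between t=1.880 (6.26315) and t=1.900 (6.27384) → t≈1.893

t = 1.893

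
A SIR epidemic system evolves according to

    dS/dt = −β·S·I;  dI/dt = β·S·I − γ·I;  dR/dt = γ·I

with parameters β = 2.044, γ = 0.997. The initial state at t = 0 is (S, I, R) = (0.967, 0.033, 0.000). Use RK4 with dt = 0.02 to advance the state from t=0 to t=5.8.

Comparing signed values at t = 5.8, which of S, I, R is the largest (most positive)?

largest component: R

t=0.000: state=(0.967, 0.033, 0.000)
step 1 (dt=0.02): k1=(-0.065, 0.032, 0.033), k2=(-0.066, 0.033, 0.033), k3=(-0.066, 0.033, 0.033), k4=(-0.066, 0.033, 0.034); state += dt/6·(k1+2k2+2k3+k4)
t=0.020: state=(0.966, 0.034, 0.001)
t=0.040: state=(0.964, 0.034, 0.001)
t=0.060: state=(0.963, 0.035, 0.002)
continuing one RK4 step at a time; state shown every 10 steps (Δt=0.2):
t=0.200: state=(0.953, 0.040, 0.007)
t=0.400: state=(0.936, 0.048, 0.016)
t=0.600: state=(0.916, 0.058, 0.027)
t=0.800: state=(0.892, 0.068, 0.039)
t=1.000: state=(0.866, 0.080, 0.054)
t=1.200: state=(0.836, 0.093, 0.071)
t=1.400: state=(0.802, 0.107, 0.091)
t=1.600: state=(0.766, 0.120, 0.114)
t=1.800: state=(0.727, 0.134, 0.139)
t=2.000: state=(0.686, 0.146, 0.167)
t=2.200: state=(0.645, 0.157, 0.197)
t=2.400: state=(0.604, 0.166, 0.230)
t=2.600: state=(0.563, 0.173, 0.264)
t=2.800: state=(0.524, 0.177, 0.299)
t=3.000: state=(0.487, 0.178, 0.334)
t=3.200: state=(0.453, 0.177, 0.370)
t=3.400: state=(0.422, 0.174, 0.405)
t=3.600: state=(0.393, 0.168, 0.439)
t=3.800: state=(0.368, 0.161, 0.471)
t=4.000: state=(0.345, 0.152, 0.503)
t=4.200: state=(0.325, 0.143, 0.532)
t=4.400: state=(0.307, 0.133, 0.560)
t=4.600: state=(0.291, 0.123, 0.585)
t=4.800: state=(0.277, 0.114, 0.609)
t=5.000: state=(0.265, 0.104, 0.631)
t=5.200: state=(0.255, 0.095, 0.650)
t=5.400: state=(0.246, 0.086, 0.668)
t=5.600: state=(0.238, 0.078, 0.685)
t=5.800: state=(0.230, 0.070, 0.699)
compare at T: S=0.230, I=0.070, R=0.699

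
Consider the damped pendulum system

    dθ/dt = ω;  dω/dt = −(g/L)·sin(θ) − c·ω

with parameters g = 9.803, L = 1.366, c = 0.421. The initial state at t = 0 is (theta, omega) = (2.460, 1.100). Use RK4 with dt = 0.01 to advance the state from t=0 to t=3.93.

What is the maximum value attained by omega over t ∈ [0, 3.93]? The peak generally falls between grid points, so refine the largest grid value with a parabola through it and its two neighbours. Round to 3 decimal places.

t=0.000: state=(2.460, 1.100)
step 1 (dt=0.01): k1=(1.100, -4.984), k2=(1.075, -4.943), k3=(1.075, -4.944), k4=(1.051, -4.903); state += dt/6·(k1+2k2+2k3+k4)
t=0.010: state=(2.471, 1.051)
t=0.020: state=(2.481, 1.002)
t=0.030: state=(2.491, 0.954)
continuing one RK4 step at a time; state shown every 20 steps (Δt=0.2):
t=0.200: state=(2.590, 0.233)
t=0.400: state=(2.561, -0.510)
t=0.600: state=(2.382, -1.310)
t=0.800: state=(2.025, -2.297)
t=1.000: state=(1.451, -3.447)
t=1.200: state=(0.662, -4.342)
t=1.400: state=(-0.220, -4.274)
t=1.600: state=(-0.975, -3.146)
t=1.800: state=(-1.451, -1.601)
t=2.000: state=(-1.619, -0.097)
t=2.200: state=(-1.498, 1.286)
t=2.400: state=(-1.114, 2.509)
t=2.600: state=(-0.522, 3.305)
t=2.800: state=(0.152, 3.280)
t=3.000: state=(0.732, 2.412)
t=3.200: state=(1.088, 1.116)
t=3.400: state=(1.176, -0.233)
t=3.600: state=(1.004, -1.445)
t=3.800: state=(0.619, -2.332)
t=3.930: state=(0.295, -2.608)
largest grid value and its neighbours: omega(2.690)=3.41092, omega(2.700)=3.41094, omega(2.710)=3.40855
parabola through these three points peaks at t≈2.695 with omega≈3.41123

max omega = 3.411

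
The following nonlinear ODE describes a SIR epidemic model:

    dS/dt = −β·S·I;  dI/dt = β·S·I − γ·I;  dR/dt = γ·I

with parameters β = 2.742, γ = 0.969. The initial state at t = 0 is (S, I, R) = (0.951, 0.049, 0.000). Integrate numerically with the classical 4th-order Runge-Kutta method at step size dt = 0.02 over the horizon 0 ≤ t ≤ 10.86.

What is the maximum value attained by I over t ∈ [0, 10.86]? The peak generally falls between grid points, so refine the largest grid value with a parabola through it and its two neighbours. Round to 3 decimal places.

max I = 0.297

t=0.000: state=(0.951, 0.049, 0.000)
step 1 (dt=0.02): k1=(-0.128, 0.080, 0.047), k2=(-0.130, 0.081, 0.048), k3=(-0.130, 0.081, 0.048), k4=(-0.132, 0.083, 0.049); state += dt/6·(k1+2k2+2k3+k4)
t=0.020: state=(0.948, 0.051, 0.001)
t=0.040: state=(0.946, 0.052, 0.002)
t=0.060: state=(0.943, 0.054, 0.003)
continuing one RK4 step at a time; state shown every 25 steps (Δt=0.5):
t=0.500: state=(0.859, 0.105, 0.036)
t=1.000: state=(0.703, 0.190, 0.107)
t=1.500: state=(0.511, 0.269, 0.219)
t=2.000: state=(0.344, 0.297, 0.359)
t=2.500: state=(0.232, 0.270, 0.498)
t=3.000: state=(0.166, 0.217, 0.616)
t=3.500: state=(0.128, 0.163, 0.708)
t=4.000: state=(0.106, 0.118, 0.776)
t=4.500: state=(0.092, 0.083, 0.825)
t=5.000: state=(0.084, 0.058, 0.858)
t=5.500: state=(0.078, 0.040, 0.882)
t=6.000: state=(0.075, 0.027, 0.898)
t=6.500: state=(0.073, 0.019, 0.909)
t=7.000: state=(0.071, 0.013, 0.916)
t=7.500: state=(0.070, 0.009, 0.921)
t=8.000: state=(0.069, 0.006, 0.925)
t=8.500: state=(0.069, 0.004, 0.927)
t=9.000: state=(0.069, 0.003, 0.929)
t=9.500: state=(0.068, 0.002, 0.930)
t=10.000: state=(0.068, 0.001, 0.930)
t=10.500: state=(0.068, 0.001, 0.931)
t=10.860: state=(0.068, 0.001, 0.931)
largest grid value and its neighbours: I(1.940)=0.29668, I(1.960)=0.29677, I(1.980)=0.29675
parabola through these three points peaks at t≈1.968 with I≈0.29677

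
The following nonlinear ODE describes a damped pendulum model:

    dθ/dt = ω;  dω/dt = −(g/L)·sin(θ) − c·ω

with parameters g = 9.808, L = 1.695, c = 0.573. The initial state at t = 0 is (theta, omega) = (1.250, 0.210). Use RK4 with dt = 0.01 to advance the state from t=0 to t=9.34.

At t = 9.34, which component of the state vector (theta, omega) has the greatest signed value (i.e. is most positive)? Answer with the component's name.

largest component: omega

t=0.000: state=(1.250, 0.210)
step 1 (dt=0.01): k1=(0.210, -5.612), k2=(0.182, -5.597), k3=(0.182, -5.597), k4=(0.154, -5.583); state += dt/6·(k1+2k2+2k3+k4)
t=0.010: state=(1.252, 0.154)
t=0.020: state=(1.253, 0.098)
t=0.030: state=(1.254, 0.043)
continuing one RK4 step at a time; state shown every 50 steps (Δt=0.5):
t=0.500: state=(0.737, -2.028)
t=1.000: state=(-0.368, -1.880)
t=1.500: state=(-0.813, 0.173)
t=2.000: state=(-0.313, 1.554)
t=2.500: state=(0.394, 0.961)
t=3.000: state=(0.500, -0.510)
t=3.500: state=(0.041, -1.080)
t=4.000: state=(-0.348, -0.326)
t=4.500: state=(-0.259, 0.594)
t=5.000: state=(0.092, 0.637)
t=5.500: state=(0.254, -0.035)
t=6.000: state=(0.095, -0.501)
t=6.500: state=(-0.130, -0.296)
t=7.000: state=(-0.154, 0.186)
t=7.500: state=(-0.001, 0.342)
t=8.000: state=(0.115, 0.079)
t=8.500: state=(0.075, -0.206)
t=9.000: state=(-0.039, -0.191)
t=9.340: state=(-0.080, -0.043)
compare at T: theta=-0.080, omega=-0.043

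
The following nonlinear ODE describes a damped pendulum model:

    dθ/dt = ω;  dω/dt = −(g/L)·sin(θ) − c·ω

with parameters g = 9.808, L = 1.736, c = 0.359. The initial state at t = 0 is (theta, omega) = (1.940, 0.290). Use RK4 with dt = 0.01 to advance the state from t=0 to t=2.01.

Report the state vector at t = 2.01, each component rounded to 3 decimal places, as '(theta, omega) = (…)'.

t=0.000: state=(1.940, 0.290)
step 1 (dt=0.01): k1=(0.290, -5.373), k2=(0.263, -5.361), k3=(0.263, -5.361), k4=(0.236, -5.349); state += dt/6·(k1+2k2+2k3+k4)
t=0.010: state=(1.943, 0.236)
t=0.020: state=(1.945, 0.183)
t=0.030: state=(1.946, 0.130)
continuing one RK4 step at a time; state shown every 10 steps (Δt=0.1):
t=0.100: state=(1.943, -0.237)
t=0.200: state=(1.893, -0.749)
t=0.300: state=(1.793, -1.257)
t=0.400: state=(1.642, -1.760)
t=0.500: state=(1.441, -2.252)
t=0.600: state=(1.193, -2.709)
t=0.700: state=(0.902, -3.093)
t=0.800: state=(0.578, -3.357)
t=0.900: state=(0.236, -3.457)
t=1.000: state=(-0.107, -3.370)
t=1.100: state=(-0.432, -3.102)
t=1.200: state=(-0.723, -2.689)
t=1.300: state=(-0.967, -2.178)
t=1.400: state=(-1.157, -1.616)
t=1.500: state=(-1.289, -1.037)
t=1.600: state=(-1.364, -0.461)
t=1.700: state=(-1.382, 0.100)
t=1.800: state=(-1.345, 0.640)
t=1.900: state=(-1.255, 1.152)
t=2.000: state=(-1.116, 1.626)
t=2.010: state=(-1.099, 1.671)

(theta, omega) = (-1.099, 1.671)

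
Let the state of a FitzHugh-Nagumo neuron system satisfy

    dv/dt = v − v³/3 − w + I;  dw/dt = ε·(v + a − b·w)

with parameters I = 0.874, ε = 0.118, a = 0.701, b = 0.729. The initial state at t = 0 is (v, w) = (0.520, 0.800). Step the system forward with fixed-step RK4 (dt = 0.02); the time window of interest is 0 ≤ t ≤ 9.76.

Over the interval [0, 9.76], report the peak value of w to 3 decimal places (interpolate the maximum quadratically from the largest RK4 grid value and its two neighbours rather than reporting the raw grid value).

t=0.000: state=(0.520, 0.800)
step 1 (dt=0.02): k1=(0.547, 0.075), k2=(0.550, 0.076), k3=(0.550, 0.076), k4=(0.554, 0.076); state += dt/6·(k1+2k2+2k3+k4)
t=0.020: state=(0.531, 0.802)
t=0.040: state=(0.542, 0.803)
t=0.060: state=(0.553, 0.805)
continuing one RK4 step at a time; state shown every 25 steps (Δt=0.5):
t=0.500: state=(0.828, 0.846)
t=1.000: state=(1.156, 0.908)
t=1.500: state=(1.404, 0.985)
t=2.000: state=(1.529, 1.069)
t=2.500: state=(1.563, 1.154)
t=3.000: state=(1.550, 1.236)
t=3.500: state=(1.515, 1.313)
t=4.000: state=(1.469, 1.385)
t=4.500: state=(1.418, 1.450)
t=5.000: state=(1.362, 1.510)
t=5.500: state=(1.302, 1.564)
t=6.000: state=(1.238, 1.612)
t=6.500: state=(1.169, 1.654)
t=7.000: state=(1.094, 1.690)
t=7.500: state=(1.010, 1.720)
t=8.000: state=(0.913, 1.744)
t=8.500: state=(0.797, 1.760)
t=9.000: state=(0.650, 1.769)
t=9.500: state=(0.451, 1.767)
t=9.760: state=(0.315, 1.761)
largest grid value and its neighbours: w(9.160)=1.76922, w(9.180)=1.76922, w(9.200)=1.76920
parabola through these three points peaks at t≈9.172 with w≈1.76922

max w = 1.769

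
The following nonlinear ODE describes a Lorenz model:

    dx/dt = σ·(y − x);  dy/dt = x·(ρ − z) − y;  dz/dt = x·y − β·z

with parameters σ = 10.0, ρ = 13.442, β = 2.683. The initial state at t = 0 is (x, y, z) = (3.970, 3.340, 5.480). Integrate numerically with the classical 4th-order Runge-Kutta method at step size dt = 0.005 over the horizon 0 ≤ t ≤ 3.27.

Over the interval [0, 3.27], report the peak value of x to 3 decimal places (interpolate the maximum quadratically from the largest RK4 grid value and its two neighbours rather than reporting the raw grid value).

t=0.000: state=(3.970, 3.340, 5.480)
step 1 (dt=0.005): k1=(-6.300, 28.269, -1.443), k2=(-5.436, 28.087, -1.207), k3=(-5.462, 28.103, -1.203), k4=(-4.622, 27.935, -0.964); state += dt/6·(k1+2k2+2k3+k4)
t=0.005: state=(3.943, 3.480, 5.474)
t=0.010: state=(3.924, 3.619, 5.470)
t=0.015: state=(3.912, 3.757, 5.469)
continuing one RK4 step at a time; state shown every 40 steps (Δt=0.2):
t=0.200: state=(6.584, 8.905, 8.268)
t=0.400: state=(8.804, 7.527, 17.058)
t=0.600: state=(4.246, 2.399, 14.309)
t=0.800: state=(2.752, 2.877, 9.535)
t=1.000: state=(4.190, 5.477, 7.756)
t=1.200: state=(7.388, 8.823, 11.527)
t=1.400: state=(7.246, 5.660, 16.052)
t=1.600: state=(4.170, 3.260, 12.782)
t=1.800: state=(3.867, 4.361, 9.624)
t=2.000: state=(5.759, 7.010, 9.938)
t=2.200: state=(7.460, 7.447, 14.048)
t=2.400: state=(5.725, 4.535, 14.306)
t=2.600: state=(4.324, 4.206, 11.419)
t=2.800: state=(5.069, 5.836, 10.237)
t=3.000: state=(6.699, 7.278, 12.314)
t=3.200: state=(6.494, 5.775, 14.223)
t=3.270: state=(5.934, 5.101, 13.935)
largest grid value and its neighbours: x(0.350)=9.08693, x(0.355)=9.09168, x(0.360)=9.08906
parabola through these three points peaks at t≈0.356 with x≈9.09175

max x = 9.092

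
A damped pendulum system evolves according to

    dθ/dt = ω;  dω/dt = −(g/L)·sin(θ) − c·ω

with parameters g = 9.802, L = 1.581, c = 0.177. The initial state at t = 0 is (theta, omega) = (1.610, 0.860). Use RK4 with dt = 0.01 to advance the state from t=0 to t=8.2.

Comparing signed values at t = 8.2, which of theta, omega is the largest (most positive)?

t=0.000: state=(1.610, 0.860)
step 1 (dt=0.01): k1=(0.860, -6.347), k2=(0.828, -6.341), k3=(0.828, -6.341), k4=(0.797, -6.334); state += dt/6·(k1+2k2+2k3+k4)
t=0.010: state=(1.618, 0.797)
t=0.020: state=(1.626, 0.733)
t=0.030: state=(1.633, 0.670)
continuing one RK4 step at a time; state shown every 50 steps (Δt=0.5):
t=0.500: state=(1.271, -2.160)
t=1.000: state=(-0.276, -3.349)
t=1.500: state=(-1.385, -0.775)
t=2.000: state=(-1.018, 2.145)
t=2.500: state=(0.400, 2.841)
t=3.000: state=(1.240, 0.283)
t=3.500: state=(0.687, -2.305)
t=4.000: state=(-0.599, -2.190)
t=4.500: state=(-1.079, 0.387)
t=5.000: state=(-0.308, 2.371)
t=5.500: state=(0.763, 1.394)
t=6.000: state=(0.844, -1.059)
t=6.500: state=(-0.072, -2.153)
t=7.000: state=(-0.821, -0.525)
t=7.500: state=(-0.527, 1.554)
t=8.000: state=(0.384, 1.615)
t=8.200: state=(0.644, 0.949)
compare at T: theta=0.644, omega=0.949

largest component: omega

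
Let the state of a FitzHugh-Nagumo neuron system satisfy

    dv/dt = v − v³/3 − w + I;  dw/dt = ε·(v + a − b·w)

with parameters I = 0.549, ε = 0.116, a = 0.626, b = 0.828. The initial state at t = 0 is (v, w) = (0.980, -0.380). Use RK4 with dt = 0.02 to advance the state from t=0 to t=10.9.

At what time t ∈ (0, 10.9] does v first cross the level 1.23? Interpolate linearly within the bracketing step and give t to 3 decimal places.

t=0.000: state=(0.980, -0.380)
step 1 (dt=0.02): k1=(1.595, 0.223), k2=(1.593, 0.224), k3=(1.593, 0.224), k4=(1.591, 0.226); state += dt/6·(k1+2k2+2k3+k4)
t=0.020: state=(1.012, -0.376)
t=0.040: state=(1.044, -0.371)
t=0.060: state=(1.075, -0.366)
t=0.160: state=(1.230, -0.342)
next step: t=0.180: state=(1.259, -0.337) — v has crossed 1.23
linear interpolation between t=0.160 (1.22956) and t=0.180 (1.25938) → t≈0.160

t = 0.160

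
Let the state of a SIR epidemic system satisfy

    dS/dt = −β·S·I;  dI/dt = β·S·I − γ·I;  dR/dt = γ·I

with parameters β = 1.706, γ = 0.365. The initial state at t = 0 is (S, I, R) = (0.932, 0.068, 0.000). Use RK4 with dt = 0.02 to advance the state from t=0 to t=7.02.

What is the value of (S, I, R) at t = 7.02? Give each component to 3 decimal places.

t=0.000: state=(0.932, 0.068, 0.000)
step 1 (dt=0.02): k1=(-0.108, 0.083, 0.025), k2=(-0.109, 0.084, 0.025), k3=(-0.109, 0.084, 0.025), k4=(-0.111, 0.085, 0.025); state += dt/6·(k1+2k2+2k3+k4)
t=0.020: state=(0.930, 0.070, 0.001)
t=0.040: state=(0.928, 0.071, 0.001)
t=0.060: state=(0.925, 0.073, 0.002)
continuing one RK4 step at a time; state shown every 25 steps (Δt=0.5):
t=0.500: state=(0.861, 0.122, 0.017)
t=1.000: state=(0.751, 0.203, 0.046)
t=1.500: state=(0.606, 0.302, 0.092)
t=2.000: state=(0.450, 0.394, 0.156)
t=2.500: state=(0.312, 0.454, 0.234)
t=3.000: state=(0.210, 0.471, 0.319)
t=3.500: state=(0.141, 0.455, 0.404)
t=4.000: state=(0.097, 0.419, 0.484)
t=4.500: state=(0.069, 0.374, 0.556)
t=5.000: state=(0.051, 0.328, 0.621)
t=5.500: state=(0.039, 0.284, 0.676)
t=6.000: state=(0.032, 0.244, 0.724)
t=6.500: state=(0.026, 0.208, 0.766)
t=7.000: state=(0.022, 0.177, 0.801)
t=7.020: state=(0.022, 0.176, 0.802)

(S, I, R) = (0.022, 0.176, 0.802)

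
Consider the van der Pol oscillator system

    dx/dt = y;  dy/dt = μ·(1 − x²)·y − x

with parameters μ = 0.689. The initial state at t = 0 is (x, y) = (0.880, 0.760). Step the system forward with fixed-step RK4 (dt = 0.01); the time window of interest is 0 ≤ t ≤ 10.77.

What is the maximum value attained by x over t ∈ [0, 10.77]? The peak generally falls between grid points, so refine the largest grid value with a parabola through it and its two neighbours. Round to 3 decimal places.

max x = 1.971

t=0.000: state=(0.880, 0.760)
step 1 (dt=0.01): k1=(0.760, -0.762), k2=(0.756, -0.770), k3=(0.756, -0.770), k4=(0.752, -0.778); state += dt/6·(k1+2k2+2k3+k4)
t=0.010: state=(0.888, 0.752)
t=0.020: state=(0.895, 0.744)
t=0.030: state=(0.902, 0.736)
continuing one RK4 step at a time; state shown every 50 steps (Δt=0.5):
t=0.500: state=(1.139, 0.240)
t=1.000: state=(1.113, -0.330)
t=1.500: state=(0.821, -0.836)
t=2.000: state=(0.271, -1.377)
t=2.500: state=(-0.549, -1.839)
t=3.000: state=(-1.401, -1.335)
t=3.500: state=(-1.762, -0.143)
t=4.000: state=(-1.637, 0.559)
t=4.500: state=(-1.246, 0.995)
t=5.000: state=(-0.628, 1.512)
t=5.500: state=(0.298, 2.184)
t=6.000: state=(1.399, 1.890)
t=6.500: state=(1.949, 0.328)
t=7.000: state=(1.871, -0.504)
t=7.500: state=(1.515, -0.898)
t=8.000: state=(0.969, -1.314)
t=8.500: state=(0.162, -1.958)
t=9.000: state=(-0.959, -2.336)
t=9.500: state=(-1.845, -0.975)
t=10.000: state=(-1.981, 0.256)
t=10.500: state=(-1.715, 0.747)
t=10.770: state=(-1.488, 0.935)
largest grid value and its neighbours: x(6.630)=1.97098, x(6.640)=1.97117, x(6.650)=1.97115
parabola through these three points peaks at t≈6.644 with x≈1.97118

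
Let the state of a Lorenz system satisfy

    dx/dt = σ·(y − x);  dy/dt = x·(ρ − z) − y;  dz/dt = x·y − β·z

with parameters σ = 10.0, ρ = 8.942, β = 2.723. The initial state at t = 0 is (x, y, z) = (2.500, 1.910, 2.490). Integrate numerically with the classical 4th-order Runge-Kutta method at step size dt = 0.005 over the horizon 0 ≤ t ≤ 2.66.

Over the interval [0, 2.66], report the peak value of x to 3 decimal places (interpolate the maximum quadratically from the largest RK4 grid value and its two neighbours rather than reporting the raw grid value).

t=0.000: state=(2.500, 1.910, 2.490)
step 1 (dt=0.005): k1=(-5.900, 14.220, -2.005), k2=(-5.397, 14.102, -1.931), k3=(-5.413, 14.110, -1.930), k4=(-4.924, 13.999, -1.856); state += dt/6·(k1+2k2+2k3+k4)
t=0.005: state=(2.473, 1.981, 2.480)
t=0.010: state=(2.451, 2.050, 2.471)
t=0.015: state=(2.433, 2.119, 2.463)
continuing one RK4 step at a time; state shown every 20 steps (Δt=0.1):
t=0.100: state=(2.622, 3.251, 2.462)
t=0.200: state=(3.561, 4.763, 2.964)
t=0.300: state=(4.944, 6.452, 4.380)
t=0.400: state=(6.387, 7.625, 6.932)
t=0.500: state=(7.114, 7.206, 9.823)
t=0.600: state=(6.521, 5.339, 11.296)
t=0.700: state=(5.086, 3.581, 10.832)
t=0.800: state=(3.774, 2.722, 9.426)
t=0.900: state=(3.018, 2.545, 7.935)
t=1.000: state=(2.780, 2.753, 6.701)
t=1.100: state=(2.923, 3.221, 5.841)
t=1.200: state=(3.355, 3.912, 5.427)
t=1.300: state=(4.015, 4.765, 5.540)
t=1.400: state=(4.807, 5.606, 6.245)
t=1.500: state=(5.525, 6.109, 7.451)
t=1.600: state=(5.880, 5.971, 8.743)
t=1.700: state=(5.694, 5.257, 9.532)
t=1.800: state=(5.103, 4.419, 9.539)
t=1.900: state=(4.440, 3.842, 8.967)
t=2.000: state=(3.963, 3.621, 8.180)
t=2.100: state=(3.760, 3.693, 7.451)
t=2.200: state=(3.814, 3.978, 6.938)
t=2.300: state=(4.068, 4.399, 6.727)
t=2.400: state=(4.449, 4.862, 6.856)
t=2.500: state=(4.855, 5.234, 7.293)
t=2.600: state=(5.162, 5.377, 7.902)
t=2.660: state=(5.250, 5.324, 8.258)
largest grid value and its neighbours: x(0.500)=7.11427, x(0.505)=7.11706, x(0.510)=7.11623
parabola through these three points peaks at t≈0.506 with x≈7.11719

max x = 7.117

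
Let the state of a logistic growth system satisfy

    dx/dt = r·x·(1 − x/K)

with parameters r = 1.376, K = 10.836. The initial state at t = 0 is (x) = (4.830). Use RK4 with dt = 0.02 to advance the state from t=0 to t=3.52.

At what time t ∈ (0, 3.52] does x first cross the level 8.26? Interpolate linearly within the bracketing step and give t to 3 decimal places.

t=0.000: state=(4.830)
step 1 (dt=0.02): k1=(3.684), k2=(3.689), k3=(3.689), k4=(3.694); state += dt/6·(k1+2k2+2k3+k4)
t=0.020: state=(4.904)
t=0.040: state=(4.978)
t=0.060: state=(5.052)
continuing one RK4 step at a time; state shown every 10 steps (Δt=0.2):
t=0.200: state=(5.573)
t=0.400: state=(6.311)
t=0.600: state=(7.015)
t=0.800: state=(7.666)
t=1.000: state=(8.246)
next step: t=1.020: state=(8.300) — x has crossed 8.26
linear interpolation between t=1.000 (8.24603) and t=1.020 (8.29988) → t≈1.005

t = 1.005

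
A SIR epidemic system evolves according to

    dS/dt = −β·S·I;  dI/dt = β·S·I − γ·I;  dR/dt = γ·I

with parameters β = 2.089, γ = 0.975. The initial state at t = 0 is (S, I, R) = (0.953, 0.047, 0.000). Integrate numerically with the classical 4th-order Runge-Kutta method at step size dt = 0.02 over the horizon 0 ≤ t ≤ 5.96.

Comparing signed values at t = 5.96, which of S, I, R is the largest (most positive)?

largest component: R

t=0.000: state=(0.953, 0.047, 0.000)
step 1 (dt=0.02): k1=(-0.094, 0.048, 0.046), k2=(-0.094, 0.048, 0.046), k3=(-0.094, 0.048, 0.046), k4=(-0.095, 0.049, 0.047); state += dt/6·(k1+2k2+2k3+k4)
t=0.020: state=(0.951, 0.048, 0.001)
t=0.040: state=(0.949, 0.049, 0.002)
t=0.060: state=(0.947, 0.050, 0.003)
continuing one RK4 step at a time; state shown every 10 steps (Δt=0.2):
t=0.200: state=(0.933, 0.057, 0.010)
t=0.400: state=(0.908, 0.069, 0.022)
t=0.600: state=(0.880, 0.083, 0.037)
t=0.800: state=(0.847, 0.098, 0.055)
t=1.000: state=(0.811, 0.114, 0.076)
t=1.200: state=(0.770, 0.130, 0.099)
t=1.400: state=(0.727, 0.147, 0.126)
t=1.600: state=(0.682, 0.162, 0.156)
t=1.800: state=(0.635, 0.175, 0.189)
t=2.000: state=(0.589, 0.186, 0.225)
t=2.200: state=(0.544, 0.194, 0.262)
t=2.400: state=(0.501, 0.199, 0.300)
t=2.600: state=(0.461, 0.200, 0.339)
t=2.800: state=(0.424, 0.198, 0.378)
t=3.000: state=(0.391, 0.193, 0.416)
t=3.200: state=(0.361, 0.186, 0.453)
t=3.400: state=(0.334, 0.177, 0.489)
t=3.600: state=(0.311, 0.167, 0.522)
t=3.800: state=(0.291, 0.155, 0.554)
t=4.000: state=(0.273, 0.144, 0.583)
t=4.200: state=(0.258, 0.132, 0.610)
t=4.400: state=(0.245, 0.121, 0.634)
t=4.600: state=(0.233, 0.110, 0.657)
t=4.800: state=(0.223, 0.099, 0.677)
t=5.000: state=(0.215, 0.090, 0.696)
t=5.200: state=(0.207, 0.081, 0.712)
t=5.400: state=(0.201, 0.072, 0.727)
t=5.600: state=(0.195, 0.065, 0.740)
t=5.800: state=(0.190, 0.058, 0.752)
t=5.960: state=(0.187, 0.052, 0.761)
compare at T: S=0.187, I=0.052, R=0.761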